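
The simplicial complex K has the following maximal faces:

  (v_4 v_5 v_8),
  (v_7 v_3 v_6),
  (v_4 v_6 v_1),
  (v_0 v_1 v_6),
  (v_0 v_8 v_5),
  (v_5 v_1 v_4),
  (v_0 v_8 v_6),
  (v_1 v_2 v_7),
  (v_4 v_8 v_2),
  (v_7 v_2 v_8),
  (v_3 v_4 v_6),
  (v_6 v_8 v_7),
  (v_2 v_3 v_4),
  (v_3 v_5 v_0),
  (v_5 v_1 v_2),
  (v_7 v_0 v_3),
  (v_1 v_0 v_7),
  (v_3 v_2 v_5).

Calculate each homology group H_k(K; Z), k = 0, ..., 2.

Take the total order v_0 < v_1 < v_2 < v_3 < v_4 < v_5 < v_6 < v_7 < v_8 on the vertex set. Then K (dimension 2) consists of the simplices:

  0-simplices (9): [v_0], [v_1], [v_2], [v_3], [v_4], [v_5], [v_6], [v_7], [v_8]
  1-simplices (27): (27 of them)
  2-simplices (18): (18 of them)

giving chain groups C_0 ≅ Z^9, C_1 ≅ Z^27, C_2 ≅ Z^18.

The boundary map ∂_1: C_1 → C_0 is given by ∂[p,q] = [q] − [p]. For instance
  ∂[v_4,v_8] = [v_8] − [v_4].
As a 9×27 matrix over Z this has rank 8, with invariant factors (1,1,1,1,1,1,1,1).

Boundary ∂_2: C_2 → C_1 acts by ∂[p,q,r] = [q,r] − [p,r] + [p,q]. For instance
  ∂[v_0,v_3,v_5] = [v_3,v_5] − [v_0,v_5] + [v_0,v_3],
  ∂[v_0,v_1,v_7] = [v_1,v_7] − [v_0,v_7] + [v_0,v_1].
The 27×18 boundary matrix has rank 18 and Smith normal form diag(1,1,1,1,1,1,1,1,1,1,1,1,1,1,1,1,1,2).

Computing H_k = (kernel of ∂_k) / (image of ∂_{k+1}):

  H_0: rank C_0 − rank ∂_1 = 9 − 8 = 1, and the invariant factors of ∂_1 are all 1, so H_0 = Z.
  H_1: rank ker ∂_1 − rank ∂_2 = (27 − 8) − 18 = 1, and ∂_2 has invariant factor 2 > 1, so H_1 = Z × Z/2.
  H_2: rank ker ∂_2 − rank ∂_3 = (18 − 18) − 0 = 0, and there is no ∂_3, so H_2 = 0.

(K is a triangulation of the Klein bottle.)

H_0 ≅ Z,  H_1 ≅ Z × Z/2,  H_2 = 0.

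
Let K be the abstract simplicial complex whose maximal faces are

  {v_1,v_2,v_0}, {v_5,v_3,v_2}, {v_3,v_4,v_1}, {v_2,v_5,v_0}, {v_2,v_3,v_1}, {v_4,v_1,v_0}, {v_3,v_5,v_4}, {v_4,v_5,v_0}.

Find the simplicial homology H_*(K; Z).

Order the vertices as v_0 < v_1 < v_2 < v_3 < v_4 < v_5. Listing each simplex with vertices in this order, K has dimension 2 with simplices:

  0-simplices (6): [v_0], [v_1], [v_2], [v_3], [v_4], [v_5]
  1-simplices (12): [v_0,v_1], [v_0,v_2], [v_0,v_4], [v_0,v_5], [v_1,v_2], [v_1,v_3], [v_1,v_4], [v_2,v_3], [v_2,v_5], [v_3,v_4], [v_3,v_5], [v_4,v_5]
  2-simplices (8): [v_0,v_1,v_2], [v_0,v_1,v_4], [v_0,v_2,v_5], [v_0,v_4,v_5], [v_1,v_2,v_3], [v_1,v_3,v_4], [v_2,v_3,v_5], [v_3,v_4,v_5]

Hence C_0 ≅ Z^6, C_1 ≅ Z^12, C_2 ≅ Z^8.

The boundary map ∂_1: C_1 → C_0 sends each edge [p,q] (with p < q) to q − p.
This gives a 6×12 integer matrix of rank 5; reducing to Smith normal form yields diagonal entries (1,1,1,1,1).

The boundary map ∂_2: C_2 → C_1 acts by ∂[p,q,r] = [q,r] − [p,r] + [p,q]. For instance
  ∂[v_0,v_2,v_5] = [v_2,v_5] − [v_0,v_5] + [v_0,v_2],
  ∂[v_3,v_4,v_5] = [v_4,v_5] − [v_3,v_5] + [v_3,v_4].
This gives a 12×8 integer matrix of rank 7; reducing to Smith normal form yields diagonal entries (1,1,1,1,1,1,1).

Now H_k = ker ∂_k / im ∂_{k+1}, so:

  H_0: rank C_0 − rank ∂_1 = 6 − 5 = 1, and the invariant factors of ∂_1 are all 1, so H_0 ≅ Z.
  H_1: rank ker ∂_1 − rank ∂_2 = (12 − 5) − 7 = 0, and the invariant factors of ∂_2 are all 1, so H_1 ≅ 0.
  H_2: rank ker ∂_2 − rank ∂_3 = (8 − 7) − 0 = 1, and there is no ∂_3, so H_2 ≅ Z.

(K is a triangulation of the 2-sphere S^2.)

H_0 = Z,  H_1 = 0,  H_2 = Z.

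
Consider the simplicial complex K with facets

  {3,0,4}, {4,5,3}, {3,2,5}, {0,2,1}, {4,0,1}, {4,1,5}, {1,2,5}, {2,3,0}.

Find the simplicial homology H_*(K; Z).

H_0 = Z,  H_1 = 0,  H_2 = Z.

Order the vertices as 0 < 1 < 2 < 3 < 4 < 5. Listing each simplex with vertices in this order, K has dimension 2 with simplices:

  0-simplices (6): [0], [1], [2], [3], [4], [5]
  1-simplices (12): [0,1], [0,2], [0,3], [0,4], [1,2], [1,4], [1,5], [2,3], [2,5], [3,4], [3,5], [4,5]
  2-simplices (8): [0,1,2], [0,1,4], [0,2,3], [0,3,4], [1,2,5], [1,4,5], [2,3,5], [3,4,5]

so the chain groups are C_0 ≅ Z^6, C_1 ≅ Z^12, C_2 ≅ Z^8.

The boundary map ∂_1: C_1 → C_0 is given by ∂[p,q] = [q] − [p].
This gives a 6×12 integer matrix of rank 5; reducing to Smith normal form yields diagonal entries (1,1,1,1,1).

The boundary map ∂_2: C_2 → C_1 sends each 2-simplex [p,q,r] to [q,r] − [p,r] + [p,q]. For instance
  ∂[0,1,4] = [1,4] − [0,4] + [0,1],
  ∂[0,1,2] = [1,2] − [0,2] + [0,1].
This gives a 12×8 integer matrix of rank 7; reducing to Smith normal form yields diagonal entries (1,1,1,1,1,1,1).

Now H_k = ker ∂_k / im ∂_{k+1}, so:

  H_0: rank C_0 − rank ∂_1 = 6 − 5 = 1, and the invariant factors of ∂_1 are all 1, so H_0 ≅ Z.
  H_1: rank ker ∂_1 − rank ∂_2 = (12 − 5) − 7 = 0, and the invariant factors of ∂_2 are all 1, so H_1 ≅ 0.
  H_2: rank ker ∂_2 − rank ∂_3 = (8 − 7) − 0 = 1, and there is no ∂_3, so H_2 ≅ Z.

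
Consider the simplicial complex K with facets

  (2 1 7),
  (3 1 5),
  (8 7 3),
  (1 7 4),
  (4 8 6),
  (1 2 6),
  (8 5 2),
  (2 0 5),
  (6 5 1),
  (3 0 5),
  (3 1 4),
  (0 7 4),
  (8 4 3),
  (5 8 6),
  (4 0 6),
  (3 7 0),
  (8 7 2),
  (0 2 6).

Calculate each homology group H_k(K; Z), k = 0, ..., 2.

Fix the vertex order 0 < 1 < 2 < 3 < 4 < 5 < 6 < 7 < 8 and write every simplex with vertices in increasing order. Then dim K = 2 and the simplices of K are:

  0-simplices (9): [0], [1], [2], [3], [4], [5], [6], [7], [8]
  1-simplices (27): (27 of them)
  2-simplices (18): [0,2,5], [0,2,6], [0,3,5], [0,3,7], [0,4,6], [0,4,7], [1,2,6], [1,2,7], [1,3,4], [1,3,5], [1,4,7], [1,5,6], [2,5,8], [2,7,8], [3,4,8], [3,7,8], [4,6,8], [5,6,8]

so the chain groups are C_0 ≅ Z^9, C_1 ≅ Z^27, C_2 ≅ Z^18.

The boundary map ∂_1: C_1 → C_0 is given by ∂[p,q] = [q] − [p]. For instance
  ∂[4,8] = [8] − [4].
The 9×27 boundary matrix has rank 8 and Smith normal form diag(1,1,1,1,1,1,1,1).

The boundary map ∂_2: C_2 → C_1 sends each 2-simplex [p,q,r] to [q,r] − [p,r] + [p,q]. For instance
  ∂[1,2,7] = [2,7] − [1,7] + [1,2],
  ∂[0,3,7] = [3,7] − [0,7] + [0,3].
This gives a 27×18 integer matrix of rank 18; reducing to Smith normal form yields diagonal entries (1,1,1,1,1,1,1,1,1,1,1,1,1,1,1,1,1,2).

From H_k ≅ ker(∂_k) / im(∂_{k+1}) we obtain:

  H_0: rank C_0 − rank ∂_1 = 9 − 8 = 1, and the invariant factors of ∂_1 are all 1, so H_0 ≅ Z.
  H_1: rank ker ∂_1 − rank ∂_2 = (27 − 8) − 18 = 1, and ∂_2 has invariant factor 2 > 1, so H_1 ≅ Z × Z/2.
  H_2: rank ker ∂_2 − rank ∂_3 = (18 − 18) − 0 = 0, and there is no ∂_3, so H_2 ≅ 0.

As a check, the Euler characteristic is 9 − 27 + 18 = 0, which agrees with 1 − 1 + 0 = 0.

H_0 ≅ Z,  H_1 ≅ Z × Z/2,  H_2 = 0.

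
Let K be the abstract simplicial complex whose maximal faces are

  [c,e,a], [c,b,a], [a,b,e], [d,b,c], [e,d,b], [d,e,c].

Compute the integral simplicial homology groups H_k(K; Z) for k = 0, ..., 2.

H_0 ≅ Z,  H_1 = 0,  H_2 ≅ Z.

Order the vertices as a < b < c < d < e. Listing each simplex with vertices in this order, K has dimension 2 with simplices:

  0-simplices (5): a, b, c, d, e
  1-simplices (9): ab, ac, ae, bc, bd, be, cd, ce, de
  2-simplices (6): abc, abe, ace, bcd, bde, cde

giving chain groups C_0 ≅ Z^5, C_1 ≅ Z^9, C_2 ≅ Z^6.

The boundary map ∂_1: C_1 → C_0 maps an edge to its endpoints' difference, ∂[p,q] = q − p. For instance
  ∂de = e − d.
As a 5×9 matrix over Z this has rank 4, with invariant factors (1,1,1,1).

Boundary ∂_2: C_2 → C_1 maps a triangle to the signed sum of its edges. For instance
  ∂cde = de − ce + cd,
  ∂bcd = cd − bd + bc.
This gives a 9×6 integer matrix of rank 5; reducing to Smith normal form yields diagonal entries (1,1,1,1,1).

Computing H_k = (kernel of ∂_k) / (image of ∂_{k+1}):

  H_0: rank C_0 − rank ∂_1 = 5 − 4 = 1, and the invariant factors of ∂_1 are all 1, so H_0 = Z.
  H_1: rank ker ∂_1 − rank ∂_2 = (9 − 4) − 5 = 0, and the invariant factors of ∂_2 are all 1, so H_1 = 0.
  H_2: rank ker ∂_2 − rank ∂_3 = (6 − 5) − 0 = 1, and there is no ∂_3, so H_2 = Z.

(K is a triangulation of the 2-sphere S^2.)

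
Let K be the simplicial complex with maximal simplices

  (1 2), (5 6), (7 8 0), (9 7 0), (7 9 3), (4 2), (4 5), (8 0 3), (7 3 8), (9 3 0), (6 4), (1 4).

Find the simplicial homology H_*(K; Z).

K has 10 vertices, 15 edges, 6 triangles.
rank ∂_0 = 0, rank ∂_1 = 8 ⇒ b_0 = 10 − 0 − 8 = 2; all invariant factors of ∂_1 are 1 so no torsion. So H_0 = Z^2.
rank ∂_1 = 8, rank ∂_2 = 5 ⇒ b_1 = 15 − 8 − 5 = 2; all invariant factors of ∂_2 are 1 so no torsion. So H_1 = Z^2.
rank ∂_2 = 5, rank ∂_3 = 0 ⇒ b_2 = 6 − 5 − 0 = 1. So H_2 = Z.

H_0 = Z^2,  H_1 = Z^2,  H_2 = Z.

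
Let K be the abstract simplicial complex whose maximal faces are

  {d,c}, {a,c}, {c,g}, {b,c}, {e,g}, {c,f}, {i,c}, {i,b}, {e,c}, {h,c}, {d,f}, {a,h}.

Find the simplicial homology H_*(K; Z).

Order the vertices as a < b < c < d < e < f < g < h < i. Listing each simplex with vertices in this order, K has dimension 1 with simplices:

  0-simplices (9): a, b, c, d, e, f, g, h, i
  1-simplices (12): ac, ah, bc, bi, cd, ce, cf, cg, ch, ci, df, eg

so the chain groups are C_0 ≅ Z^9, C_1 ≅ Z^12.

The boundary map ∂_1: C_1 → C_0 is given by ∂[p,q] = [q] − [p].
This gives a 9×12 integer matrix of rank 8; reducing to Smith normal form yields diagonal entries (1,1,1,1,1,1,1,1).

Computing H_k = (kernel of ∂_k) / (image of ∂_{k+1}):

  H_0: rank C_0 − rank ∂_1 = 9 − 8 = 1, and the invariant factors of ∂_1 are all 1, so H_0 = Z.
  H_1: rank ker ∂_1 − rank ∂_2 = (12 − 8) − 0 = 4, and there is no ∂_2, so H_1 = Z^4.

H_0 ≅ Z,  H_1 ≅ Z^4.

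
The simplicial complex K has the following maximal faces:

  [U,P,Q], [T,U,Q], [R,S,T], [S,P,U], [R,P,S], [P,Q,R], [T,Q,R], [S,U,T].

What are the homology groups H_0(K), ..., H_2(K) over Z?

H_0 = Z,  H_1 = 0,  H_2 = Z.

K has 6 vertices, 12 edges, 8 triangles.
rank ∂_0 = 0, rank ∂_1 = 5 ⇒ b_0 = 6 − 0 − 5 = 1; all invariant factors of ∂_1 are 1 so no torsion. So H_0 ≅ Z.
rank ∂_1 = 5, rank ∂_2 = 7 ⇒ b_1 = 12 − 5 − 7 = 0; all invariant factors of ∂_2 are 1 so no torsion. So H_1 ≅ 0.
rank ∂_2 = 7, rank ∂_3 = 0 ⇒ b_2 = 8 − 7 − 0 = 1. So H_2 ≅ Z.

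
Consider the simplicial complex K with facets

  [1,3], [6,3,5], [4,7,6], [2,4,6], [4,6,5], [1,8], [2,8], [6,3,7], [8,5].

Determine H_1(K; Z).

Take the total order 1 < 2 < 3 < 4 < 5 < 6 < 7 < 8 on the vertex set. Then K (dimension 2) consists of the simplices:

  0-simplices (8): [1], [2], [3], [4], [5], [6], [7], [8]
  1-simplices (14): [1,3], [1,8], [2,4], [2,6], [2,8], [3,5], [3,6], [3,7], [4,5], [4,6], [4,7], [5,6], [5,8], [6,7]
  2-simplices (5): [2,4,6], [3,5,6], [3,6,7], [4,5,6], [4,6,7]

giving chain groups C_0 ≅ Z^8, C_1 ≅ Z^14, C_2 ≅ Z^5.

∂_1: C_1 → C_0 maps an edge to its endpoints' difference, ∂[p,q] = q − p. For instance
  ∂[3,5] = [5] − [3].
The resulting 8×14 matrix has rank 7, and its Smith normal form has invariant factors (1,1,1,1,1,1,1).

∂_2: C_2 → C_1 sends each 2-simplex [p,q,r] to [q,r] − [p,r] + [p,q]. For instance
  ∂[4,5,6] = [5,6] − [4,6] + [4,5],
  ∂[4,6,7] = [6,7] − [4,7] + [4,6].
As a 14×5 matrix over Z this has rank 5, with invariant factors (1,1,1,1,1).

Now H_k = ker ∂_k / im ∂_{k+1}, so:

  H_1: rank ker ∂_1 − rank ∂_2 = (14 − 7) − 5 = 2, and the invariant factors of ∂_2 are all 1, so H_1 = Z^2.

H_1 ≅ Z^2.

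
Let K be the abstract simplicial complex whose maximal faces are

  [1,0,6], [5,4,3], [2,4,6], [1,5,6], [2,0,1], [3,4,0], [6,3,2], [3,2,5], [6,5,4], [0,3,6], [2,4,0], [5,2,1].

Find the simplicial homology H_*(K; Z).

K has 7 vertices, 18 edges, 12 triangles.
rank ∂_0 = 0, rank ∂_1 = 6 ⇒ b_0 = 7 − 0 − 6 = 1; all invariant factors of ∂_1 are 1 so no torsion. So H_0 = Z.
rank ∂_1 = 6, rank ∂_2 = 12 ⇒ b_1 = 18 − 6 − 12 = 0; ∂_2 has invariant factor(s) [2] giving torsion. So H_1 = Z_2.
rank ∂_2 = 12, rank ∂_3 = 0 ⇒ b_2 = 12 − 12 − 0 = 0. So H_2 = 0.

H_0 = Z,  H_1 = Z_2,  H_2 = 0.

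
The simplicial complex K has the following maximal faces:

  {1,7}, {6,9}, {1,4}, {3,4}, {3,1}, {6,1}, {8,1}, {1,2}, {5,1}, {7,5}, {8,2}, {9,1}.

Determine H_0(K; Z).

K has 9 vertices, 12 edges.
rank ∂_0 = 0, rank ∂_1 = 8 ⇒ b_0 = 9 − 0 − 8 = 1; all invariant factors of ∂_1 are 1 so no torsion. So H_0 = Z.

H_0 ≅ Z.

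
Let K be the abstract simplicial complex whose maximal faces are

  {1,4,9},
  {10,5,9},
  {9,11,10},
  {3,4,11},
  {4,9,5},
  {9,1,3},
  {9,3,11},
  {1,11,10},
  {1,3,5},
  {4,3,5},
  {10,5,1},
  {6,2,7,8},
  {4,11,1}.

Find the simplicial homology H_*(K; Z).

K has 11 vertices, 24 edges, 16 triangles, 1 3-simplex.
rank ∂_0 = 0, rank ∂_1 = 9 ⇒ b_0 = 11 − 0 − 9 = 2; all invariant factors of ∂_1 are 1 so no torsion. So H_0 = Z^2.
rank ∂_1 = 9, rank ∂_2 = 15 ⇒ b_1 = 24 − 9 − 15 = 0; ∂_2 has invariant factor(s) [2] giving torsion. So H_1 = Z/2Z.
rank ∂_2 = 15, rank ∂_3 = 1 ⇒ b_2 = 16 − 15 − 1 = 0; all invariant factors of ∂_3 are 1 so no torsion. So H_2 = 0.
rank ∂_3 = 1, rank ∂_4 = 0 ⇒ b_3 = 1 − 1 − 0 = 0. So H_3 = 0.

H_0 = Z^2,  H_1 = Z/2Z,  H_2 = 0,  H_3 = 0.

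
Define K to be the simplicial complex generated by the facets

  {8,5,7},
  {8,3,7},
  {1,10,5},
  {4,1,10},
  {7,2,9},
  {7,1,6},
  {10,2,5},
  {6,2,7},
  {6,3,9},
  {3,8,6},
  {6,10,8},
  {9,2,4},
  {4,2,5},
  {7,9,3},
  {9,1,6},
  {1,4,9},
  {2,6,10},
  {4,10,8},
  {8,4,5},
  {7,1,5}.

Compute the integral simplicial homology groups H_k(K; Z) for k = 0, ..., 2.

H_0 ≅ Z,  H_1 ≅ Z × Z/2,  H_2 = 0.

Take the total order 1 < 2 < 3 < 4 < 5 < 6 < 7 < 8 < 9 < 10 on the vertex set. Then K (dimension 2) consists of the simplices:

  0-simplices (10): [1], [2], [3], [4], [5], [6], [7], [8], [9], [10]
  1-simplices (30): (30 of them)
  2-simplices (20): (20 of them)

Hence C_0 ≅ Z^10, C_1 ≅ Z^30, C_2 ≅ Z^20.

∂_1: C_1 → C_0 maps an edge to its endpoints' difference, ∂[p,q] = q − p. For instance
  ∂[7,8] = [8] − [7].
The 10×30 boundary matrix has rank 9 and Smith normal form diag(1,1,1,1,1,1,1,1,1).

The boundary map ∂_2: C_2 → C_1 sends each 2-simplex [p,q,r] to [q,r] − [p,r] + [p,q]. For instance
  ∂[1,4,9] = [4,9] − [1,9] + [1,4],
  ∂[3,7,8] = [7,8] − [3,8] + [3,7].
As a 30×20 matrix over Z this has rank 20, with invariant factors (1,1,1,1,1,1,1,1,1,1,1,1,1,1,1,1,1,1,1,2).

Reading off H_k = ker ∂_k / im ∂_{k+1}:

  H_0: rank C_0 − rank ∂_1 = 10 − 9 = 1, and the invariant factors of ∂_1 are all 1, so H_0 = Z.
  H_1: rank ker ∂_1 − rank ∂_2 = (30 − 9) − 20 = 1, and ∂_2 has invariant factor 2 > 1, so H_1 = Z × Z/2.
  H_2: rank ker ∂_2 − rank ∂_3 = (20 − 20) − 0 = 0, and there is no ∂_3, so H_2 = 0.

As a check, the Euler characteristic is 10 − 30 + 20 = 0, which agrees with 1 − 1 + 0 = 0.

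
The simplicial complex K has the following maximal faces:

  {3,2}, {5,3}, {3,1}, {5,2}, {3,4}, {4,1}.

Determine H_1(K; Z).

H_1 ≅ Z^2.

Take the total order 1 < 2 < 3 < 4 < 5 on the vertex set. Then K (dimension 1) consists of the simplices:

  0-simplices (5): [1], [2], [3], [4], [5]
  1-simplices (6): [1,3], [1,4], [2,3], [2,5], [3,4], [3,5]

so the chain groups are C_0 ≅ Z^5, C_1 ≅ Z^6.

The boundary map ∂_1: C_1 → C_0 is given by ∂[p,q] = [q] − [p]. For instance
  ∂[3,4] = [4] − [3].
This gives a 5×6 integer matrix of rank 4; reducing to Smith normal form yields diagonal entries (1,1,1,1).

Now H_k = ker ∂_k / im ∂_{k+1}, so:

  H_1: rank ker ∂_1 − rank ∂_2 = (6 − 4) − 0 = 2, and there is no ∂_2, so H_1 ≅ Z^2.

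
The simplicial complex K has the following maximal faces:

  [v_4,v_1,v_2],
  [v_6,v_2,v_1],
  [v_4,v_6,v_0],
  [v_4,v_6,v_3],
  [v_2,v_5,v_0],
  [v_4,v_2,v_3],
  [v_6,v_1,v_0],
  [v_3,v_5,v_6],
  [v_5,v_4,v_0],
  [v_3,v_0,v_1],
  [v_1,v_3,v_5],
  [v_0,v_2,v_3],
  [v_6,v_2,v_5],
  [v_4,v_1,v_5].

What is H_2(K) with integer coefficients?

We work with the vertex ordering v_0 < v_1 < v_2 < v_3 < v_4 < v_5 < v_6. The simplices of K, each written with vertices in increasing order, are:

  0-simplices (7): [v_0], [v_1], [v_2], [v_3], [v_4], [v_5], [v_6]
  1-simplices (21): (21 of them)
  2-simplices (14): (14 of them)

so the chain groups are C_0 ≅ Z^7, C_1 ≅ Z^21, C_2 ≅ Z^14.

The boundary map ∂_1: C_1 → C_0 is given by ∂[p,q] = [q] − [p]. For instance
  ∂[v_2,v_3] = [v_3] − [v_2].
The 7×21 boundary matrix has rank 6 and Smith normal form diag(1,1,1,1,1,1).

∂_2: C_2 → C_1 sends each 2-simplex [p,q,r] to [q,r] − [p,r] + [p,q]. For instance
  ∂[v_0,v_2,v_3] = [v_2,v_3] − [v_0,v_3] + [v_0,v_2],
  ∂[v_0,v_4,v_5] = [v_4,v_5] − [v_0,v_5] + [v_0,v_4].
This gives a 21×14 integer matrix of rank 13; reducing to Smith normal form yields diagonal entries (1,1,1,1,1,1,1,1,1,1,1,1,1).

Now H_k = ker ∂_k / im ∂_{k+1}, so:

  H_2: rank ker ∂_2 − rank ∂_3 = (14 − 13) − 0 = 1, and there is no ∂_3, so H_2 = Z.

(K is a triangulation of the torus T^2.)

H_2 = Z.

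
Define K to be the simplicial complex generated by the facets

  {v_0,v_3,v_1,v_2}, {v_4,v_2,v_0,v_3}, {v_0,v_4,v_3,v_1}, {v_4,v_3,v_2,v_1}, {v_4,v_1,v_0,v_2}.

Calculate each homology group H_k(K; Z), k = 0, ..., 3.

Order the vertices as v_0 < v_1 < v_2 < v_3 < v_4. Listing each simplex with vertices in this order, K has dimension 3 with simplices:

  0-simplices (5): [v_0], [v_1], [v_2], [v_3], [v_4]
  1-simplices (10): [v_0,v_1], [v_0,v_2], [v_0,v_3], [v_0,v_4], [v_1,v_2], [v_1,v_3], [v_1,v_4], [v_2,v_3], [v_2,v_4], [v_3,v_4]
  2-simplices (10): [v_0,v_1,v_2], [v_0,v_1,v_3], [v_0,v_1,v_4], [v_0,v_2,v_3], [v_0,v_2,v_4], [v_0,v_3,v_4], [v_1,v_2,v_3], [v_1,v_2,v_4], [v_1,v_3,v_4], [v_2,v_3,v_4]
  3-simplices (5): [v_0,v_1,v_2,v_3], [v_0,v_1,v_2,v_4], [v_0,v_1,v_3,v_4], [v_0,v_2,v_3,v_4], [v_1,v_2,v_3,v_4]

giving chain groups C_0 ≅ Z^5, C_1 ≅ Z^10, C_2 ≅ Z^10, C_3 ≅ Z^5.

Boundary ∂_1: C_1 → C_0 sends each edge [p,q] (with p < q) to q − p. For instance
  ∂[v_0,v_4] = [v_4] − [v_0].
The resulting 5×10 matrix has rank 4, and its Smith normal form has invariant factors (1,1,1,1).

∂_2: C_2 → C_1 acts by ∂[p,q,r] = [q,r] − [p,r] + [p,q]. For instance
  ∂[v_0,v_1,v_3] = [v_1,v_3] − [v_0,v_3] + [v_0,v_1],
  ∂[v_0,v_2,v_4] = [v_2,v_4] − [v_0,v_4] + [v_0,v_2].
As a 10×10 matrix over Z this has rank 6, with invariant factors (1,1,1,1,1,1).

∂_3: C_3 → C_2 sends each 3-simplex σ to the alternating sum Σ_i (−1)^i (σ with its i-th vertex removed). For instance
  ∂[v_0,v_1,v_2,v_3] = [v_1,v_2,v_3] − [v_0,v_2,v_3] + [v_0,v_1,v_3] − [v_0,v_1,v_2],
  ∂[v_0,v_2,v_3,v_4] = [v_2,v_3,v_4] − [v_0,v_3,v_4] + [v_0,v_2,v_4] − [v_0,v_2,v_3].
This gives a 10×5 integer matrix of rank 4; reducing to Smith normal form yields diagonal entries (1,1,1,1).

Now H_k = ker ∂_k / im ∂_{k+1}, so:

  H_0: rank C_0 − rank ∂_1 = 5 − 4 = 1, and the invariant factors of ∂_1 are all 1, so H_0 ≅ Z.
  H_1: rank ker ∂_1 − rank ∂_2 = (10 − 4) − 6 = 0, and the invariant factors of ∂_2 are all 1, so H_1 ≅ 0.
  H_2: rank ker ∂_2 − rank ∂_3 = (10 − 6) − 4 = 0, and the invariant factors of ∂_3 are all 1, so H_2 ≅ 0.
  H_3: rank ker ∂_3 − rank ∂_4 = (5 − 4) − 0 = 1, and there is no ∂_4, so H_3 ≅ Z.

H_0 ≅ Z,  H_1 = 0,  H_2 = 0,  H_3 ≅ Z.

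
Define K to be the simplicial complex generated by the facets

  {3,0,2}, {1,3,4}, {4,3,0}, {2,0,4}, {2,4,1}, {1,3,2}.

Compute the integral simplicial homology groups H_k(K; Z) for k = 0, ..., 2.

H_0 = Z,  H_1 = 0,  H_2 = Z.

Fix the vertex order 0 < 1 < 2 < 3 < 4 and write every simplex with vertices in increasing order. Then dim K = 2 and the simplices of K are:

  0-simplices (5): [0], [1], [2], [3], [4]
  1-simplices (9): [0,2], [0,3], [0,4], [1,2], [1,3], [1,4], [2,3], [2,4], [3,4]
  2-simplices (6): [0,2,3], [0,2,4], [0,3,4], [1,2,3], [1,2,4], [1,3,4]

giving chain groups C_0 ≅ Z^5, C_1 ≅ Z^9, C_2 ≅ Z^6.

The boundary map ∂_1: C_1 → C_0 sends each edge [p,q] (with p < q) to q − p.
This gives a 5×9 integer matrix of rank 4; reducing to Smith normal form yields diagonal entries (1,1,1,1).

The boundary map ∂_2: C_2 → C_1 acts by ∂[p,q,r] = [q,r] − [p,r] + [p,q]. For instance
  ∂[1,2,4] = [2,4] − [1,4] + [1,2],
  ∂[0,2,4] = [2,4] − [0,4] + [0,2].
The resulting 9×6 matrix has rank 5, and its Smith normal form has invariant factors (1,1,1,1,1).

Computing H_k = (kernel of ∂_k) / (image of ∂_{k+1}):

  H_0: rank C_0 − rank ∂_1 = 5 − 4 = 1, and the invariant factors of ∂_1 are all 1, so H_0 ≅ Z.
  H_1: rank ker ∂_1 − rank ∂_2 = (9 − 4) − 5 = 0, and the invariant factors of ∂_2 are all 1, so H_1 ≅ 0.
  H_2: rank ker ∂_2 − rank ∂_3 = (6 − 5) − 0 = 1, and there is no ∂_3, so H_2 ≅ Z.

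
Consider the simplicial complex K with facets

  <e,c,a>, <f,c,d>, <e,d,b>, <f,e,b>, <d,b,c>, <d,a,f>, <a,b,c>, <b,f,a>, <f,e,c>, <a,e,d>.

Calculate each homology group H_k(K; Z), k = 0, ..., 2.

H_0 = Z,  H_1 = Z/2Z,  H_2 = 0.

Fix the vertex order a < b < c < d < e < f and write every simplex with vertices in increasing order. Then dim K = 2 and the simplices of K are:

  0-simplices (6): a, b, c, d, e, f
  1-simplices (15): ab, ac, ad, ae, af, bc, bd, be, bf, cd, ce, cf, de, df, ef
  2-simplices (10): abc, abf, ace, ade, adf, bcd, bde, bef, cdf, cef

so the chain groups are C_0 ≅ Z^6, C_1 ≅ Z^15, C_2 ≅ Z^10.

∂_1: C_1 → C_0 sends each edge [p,q] (with p < q) to q − p.
The resulting 6×15 matrix has rank 5, and its Smith normal form has invariant factors (1,1,1,1,1).

The boundary map ∂_2: C_2 → C_1 acts by ∂[p,q,r] = [q,r] − [p,r] + [p,q]. For instance
  ∂adf = df − af + ad,
  ∂ade = de − ae + ad.
This gives a 15×10 integer matrix of rank 10; reducing to Smith normal form yields diagonal entries (1,1,1,1,1,1,1,1,1,2).

Computing H_k = (kernel of ∂_k) / (image of ∂_{k+1}):

  H_0: rank C_0 − rank ∂_1 = 6 − 5 = 1, and the invariant factors of ∂_1 are all 1, so H_0 = Z.
  H_1: rank ker ∂_1 − rank ∂_2 = (15 − 5) − 10 = 0, and ∂_2 has invariant factor 2 > 1, so H_1 = Z/2Z.
  H_2: rank ker ∂_2 − rank ∂_3 = (10 − 10) − 0 = 0, and there is no ∂_3, so H_2 = 0.

(K is a triangulation of the real projective plane RP^2.)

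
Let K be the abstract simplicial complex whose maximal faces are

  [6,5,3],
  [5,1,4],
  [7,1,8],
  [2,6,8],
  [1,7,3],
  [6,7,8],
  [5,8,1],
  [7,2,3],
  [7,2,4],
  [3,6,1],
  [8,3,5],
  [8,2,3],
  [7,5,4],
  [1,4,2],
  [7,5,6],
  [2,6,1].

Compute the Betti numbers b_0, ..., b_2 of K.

Order the vertices as 1 < 2 < 3 < 4 < 5 < 6 < 7 < 8. Listing each simplex with vertices in this order, K has dimension 2 with simplices:

  0-simplices (8): [1], [2], [3], [4], [5], [6], [7], [8]
  1-simplices (24): (24 of them)
  2-simplices (16): [1,2,4], [1,2,6], [1,3,6], [1,3,7], [1,4,5], [1,5,8], [1,7,8], [2,3,7], [2,3,8], [2,4,7], [2,6,8], [3,5,6], [3,5,8], [4,5,7], [5,6,7], [6,7,8]

giving chain groups C_0 ≅ Z^8, C_1 ≅ Z^24, C_2 ≅ Z^16.

Boundary ∂_1: C_1 → C_0 maps an edge to its endpoints' difference, ∂[p,q] = q − p. For instance
  ∂[3,8] = [8] − [3].
As a 8×24 matrix over Z this has rank 7, with invariant factors (1,1,1,1,1,1,1).

Boundary ∂_2: C_2 → C_1 acts by ∂[p,q,r] = [q,r] − [p,r] + [p,q]. For instance
  ∂[2,6,8] = [6,8] − [2,8] + [2,6],
  ∂[1,4,5] = [4,5] − [1,5] + [1,4].
The resulting 24×16 matrix has rank 15, and its Smith normal form has invariant factors (1,1,1,1,1,1,1,1,1,1,1,1,1,1,1).

Reading off H_k = ker ∂_k / im ∂_{k+1}:

  H_0: rank C_0 − rank ∂_1 = 8 − 7 = 1, and the invariant factors of ∂_1 are all 1, so H_0 = Z.
  H_1: rank ker ∂_1 − rank ∂_2 = (24 − 7) − 15 = 2, and the invariant factors of ∂_2 are all 1, so H_1 = Z^2.
  H_2: rank ker ∂_2 − rank ∂_3 = (16 − 15) − 0 = 1, and there is no ∂_3, so H_2 = Z.

Hence the Betti numbers are b_0 = 1, b_1 = 2, b_2 = 1.

b_0 = 1, b_1 = 2, b_2 = 1.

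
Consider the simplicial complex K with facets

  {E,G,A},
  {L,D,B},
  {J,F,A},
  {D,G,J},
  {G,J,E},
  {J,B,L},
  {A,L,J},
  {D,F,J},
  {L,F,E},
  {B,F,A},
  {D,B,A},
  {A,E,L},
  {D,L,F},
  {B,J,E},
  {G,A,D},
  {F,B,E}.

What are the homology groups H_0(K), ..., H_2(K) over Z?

H_0 ≅ Z,  H_1 ≅ Z^2,  H_2 ≅ Z.

Fix the vertex order A < B < D < E < F < G < J < L and write every simplex with vertices in increasing order. Then dim K = 2 and the simplices of K are:

  0-simplices (8): A, B, D, E, F, G, J, L
  1-simplices (24): AB, AD, AE, AF, AG, AJ, AL, BD, BE, BF, BJ, BL, DF, DG, DJ, DL, EF, EG, EJ, EL, FJ, FL, GJ, JL
  2-simplices (16): ABD, ABF, ADG, AEG, AEL, AFJ, AJL, BDL, BEF, BEJ, BJL, DFJ, DFL, DGJ, EFL, EGJ

so the chain groups are C_0 ≅ Z^8, C_1 ≅ Z^24, C_2 ≅ Z^16.

∂_1: C_1 → C_0 maps an edge to its endpoints' difference, ∂[p,q] = q − p. For instance
  ∂DG = G − D.
The resulting 8×24 matrix has rank 7, and its Smith normal form has invariant factors (1,1,1,1,1,1,1).

∂_2: C_2 → C_1 acts by ∂[p,q,r] = [q,r] − [p,r] + [p,q]. For instance
  ∂AEL = EL − AL + AE,
  ∂BEJ = EJ − BJ + BE.
This gives a 24×16 integer matrix of rank 15; reducing to Smith normal form yields diagonal entries (1,1,1,1,1,1,1,1,1,1,1,1,1,1,1).

Computing H_k = (kernel of ∂_k) / (image of ∂_{k+1}):

  H_0: rank C_0 − rank ∂_1 = 8 − 7 = 1, and the invariant factors of ∂_1 are all 1, so H_0 ≅ Z.
  H_1: rank ker ∂_1 − rank ∂_2 = (24 − 7) − 15 = 2, and the invariant factors of ∂_2 are all 1, so H_1 ≅ Z^2.
  H_2: rank ker ∂_2 − rank ∂_3 = (16 − 15) − 0 = 1, and there is no ∂_3, so H_2 ≅ Z.

As a check, the Euler characteristic is 8 − 24 + 16 = 0, which agrees with 1 − 2 + 1 = 0.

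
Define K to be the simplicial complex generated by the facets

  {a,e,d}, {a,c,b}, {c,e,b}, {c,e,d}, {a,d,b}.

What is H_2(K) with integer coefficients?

H_2 = 0.

Order the vertices as a < b < c < d < e. Listing each simplex with vertices in this order, K has dimension 2 with simplices:

  0-simplices (5): a, b, c, d, e
  1-simplices (10): ab, ac, ad, ae, bc, bd, be, cd, ce, de
  2-simplices (5): abc, abd, ade, bce, cde

Hence C_0 ≅ Z^5, C_1 ≅ Z^10, C_2 ≅ Z^5.

The boundary map ∂_1: C_1 → C_0 maps an edge to its endpoints' difference, ∂[p,q] = q − p.
As a 5×10 matrix over Z this has rank 4, with invariant factors (1,1,1,1).

Boundary ∂_2: C_2 → C_1 acts by ∂[p,q,r] = [q,r] − [p,r] + [p,q]. For instance
  ∂abd = bd − ad + ab,
  ∂abc = bc − ac + ab.
As a 10×5 matrix over Z this has rank 5, with invariant factors (1,1,1,1,1).

Now H_k = ker ∂_k / im ∂_{k+1}, so:

  H_2: rank ker ∂_2 − rank ∂_3 = (5 − 5) − 0 = 0, and there is no ∂_3, so H_2 ≅ 0.

(K is a triangulation of the Möbius band.)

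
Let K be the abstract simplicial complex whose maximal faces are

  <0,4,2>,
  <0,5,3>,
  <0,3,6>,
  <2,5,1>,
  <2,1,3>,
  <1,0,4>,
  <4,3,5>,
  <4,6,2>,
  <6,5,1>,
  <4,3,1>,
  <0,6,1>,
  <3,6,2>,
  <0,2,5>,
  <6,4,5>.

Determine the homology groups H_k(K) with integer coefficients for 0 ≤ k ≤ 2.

H_0 = Z,  H_1 = Z^2,  H_2 = Z.

K has 7 vertices, 21 edges, 14 triangles.
rank ∂_0 = 0, rank ∂_1 = 6 ⇒ b_0 = 7 − 0 − 6 = 1; all invariant factors of ∂_1 are 1 so no torsion. So H_0 ≅ Z.
rank ∂_1 = 6, rank ∂_2 = 13 ⇒ b_1 = 21 − 6 − 13 = 2; all invariant factors of ∂_2 are 1 so no torsion. So H_1 ≅ Z^2.
rank ∂_2 = 13, rank ∂_3 = 0 ⇒ b_2 = 14 − 13 − 0 = 1. So H_2 ≅ Z.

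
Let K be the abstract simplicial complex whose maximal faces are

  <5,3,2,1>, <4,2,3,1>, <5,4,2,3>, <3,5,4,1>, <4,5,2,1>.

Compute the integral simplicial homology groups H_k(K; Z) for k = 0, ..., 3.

Fix the vertex order 1 < 2 < 3 < 4 < 5 and write every simplex with vertices in increasing order. Then dim K = 3 and the simplices of K are:

  0-simplices (5): [1], [2], [3], [4], [5]
  1-simplices (10): [1,2], [1,3], [1,4], [1,5], [2,3], [2,4], [2,5], [3,4], [3,5], [4,5]
  2-simplices (10): [1,2,3], [1,2,4], [1,2,5], [1,3,4], [1,3,5], [1,4,5], [2,3,4], [2,3,5], [2,4,5], [3,4,5]
  3-simplices (5): [1,2,3,4], [1,2,3,5], [1,2,4,5], [1,3,4,5], [2,3,4,5]

so the chain groups are C_0 ≅ Z^5, C_1 ≅ Z^10, C_2 ≅ Z^10, C_3 ≅ Z^5.

∂_1: C_1 → C_0 is given by ∂[p,q] = [q] − [p]. For instance
  ∂[1,3] = [3] − [1].
The 5×10 boundary matrix has rank 4 and Smith normal form diag(1,1,1,1).

Boundary ∂_2: C_2 → C_1 acts by ∂[p,q,r] = [q,r] − [p,r] + [p,q]. For instance
  ∂[1,3,4] = [3,4] − [1,4] + [1,3],
  ∂[2,3,5] = [3,5] − [2,5] + [2,3].
As a 10×10 matrix over Z this has rank 6, with invariant factors (1,1,1,1,1,1).

Boundary ∂_3: C_3 → C_2 sends each 3-simplex σ to the alternating sum Σ_i (−1)^i (σ with its i-th vertex removed). For instance
  ∂[2,3,4,5] = [3,4,5] − [2,4,5] + [2,3,5] − [2,3,4],
  ∂[1,3,4,5] = [3,4,5] − [1,4,5] + [1,3,5] − [1,3,4].
The resulting 10×5 matrix has rank 4, and its Smith normal form has invariant factors (1,1,1,1).

Reading off H_k = ker ∂_k / im ∂_{k+1}:

  H_0: rank C_0 − rank ∂_1 = 5 − 4 = 1, and the invariant factors of ∂_1 are all 1, so H_0 ≅ Z.
  H_1: rank ker ∂_1 − rank ∂_2 = (10 − 4) − 6 = 0, and the invariant factors of ∂_2 are all 1, so H_1 ≅ 0.
  H_2: rank ker ∂_2 − rank ∂_3 = (10 − 6) − 4 = 0, and the invariant factors of ∂_3 are all 1, so H_2 ≅ 0.
  H_3: rank ker ∂_3 − rank ∂_4 = (5 − 4) − 0 = 1, and there is no ∂_4, so H_3 ≅ Z.

H_0 = Z,  H_1 = 0,  H_2 = 0,  H_3 = Z.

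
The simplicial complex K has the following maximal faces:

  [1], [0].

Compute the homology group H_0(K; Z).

H_0 ≅ Z^2.

Order the vertices as 0 < 1. Listing each simplex with vertices in this order, K has dimension 0 with simplices:

  0-simplices (2): [0], [1]

giving chain groups C_0 ≅ Z^2.

Computing H_k = (kernel of ∂_k) / (image of ∂_{k+1}):

  H_0: rank C_0 − rank ∂_1 = 2 − 0 = 2, and there is no ∂_1, so H_0 = Z^2.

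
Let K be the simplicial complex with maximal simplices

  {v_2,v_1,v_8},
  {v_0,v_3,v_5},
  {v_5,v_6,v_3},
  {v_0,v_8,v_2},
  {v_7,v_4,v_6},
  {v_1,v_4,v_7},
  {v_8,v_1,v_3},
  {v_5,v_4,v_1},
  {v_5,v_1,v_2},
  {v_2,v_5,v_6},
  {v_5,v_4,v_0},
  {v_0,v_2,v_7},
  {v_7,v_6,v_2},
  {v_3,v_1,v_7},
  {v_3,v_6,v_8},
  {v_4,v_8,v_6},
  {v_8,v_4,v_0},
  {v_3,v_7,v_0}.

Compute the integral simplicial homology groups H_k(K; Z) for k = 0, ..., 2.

H_0 ≅ Z,  H_1 ≅ Z^2,  H_2 ≅ Z.

We work with the vertex ordering v_0 < v_1 < v_2 < v_3 < v_4 < v_5 < v_6 < v_7 < v_8. The simplices of K, each written with vertices in increasing order, are:

  0-simplices (9): [v_0], [v_1], [v_2], [v_3], [v_4], [v_5], [v_6], [v_7], [v_8]
  1-simplices (27): (27 of them)
  2-simplices (18): (18 of them)

so the chain groups are C_0 ≅ Z^9, C_1 ≅ Z^27, C_2 ≅ Z^18.

Boundary ∂_1: C_1 → C_0 sends each edge [p,q] (with p < q) to q − p.
The 9×27 boundary matrix has rank 8 and Smith normal form diag(1,1,1,1,1,1,1,1).

The boundary map ∂_2: C_2 → C_1 maps a triangle to the signed sum of its edges. For instance
  ∂[v_0,v_3,v_5] = [v_3,v_5] − [v_0,v_5] + [v_0,v_3],
  ∂[v_4,v_6,v_7] = [v_6,v_7] − [v_4,v_7] + [v_4,v_6].
The 27×18 boundary matrix has rank 17 and Smith normal form diag(1,1,1,1,1,1,1,1,1,1,1,1,1,1,1,1,1).

Reading off H_k = ker ∂_k / im ∂_{k+1}:

  H_0: rank C_0 − rank ∂_1 = 9 − 8 = 1, and the invariant factors of ∂_1 are all 1, so H_0 ≅ Z.
  H_1: rank ker ∂_1 − rank ∂_2 = (27 − 8) − 17 = 2, and the invariant factors of ∂_2 are all 1, so H_1 ≅ Z^2.
  H_2: rank ker ∂_2 − rank ∂_3 = (18 − 17) − 0 = 1, and there is no ∂_3, so H_2 ≅ Z.

As a check, the Euler characteristic is 9 − 27 + 18 = 0, which agrees with 1 − 2 + 1 = 0.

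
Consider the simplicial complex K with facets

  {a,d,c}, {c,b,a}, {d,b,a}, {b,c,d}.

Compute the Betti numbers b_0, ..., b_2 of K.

We work with the vertex ordering a < b < c < d. The simplices of K, each written with vertices in increasing order, are:

  0-simplices (4): a, b, c, d
  1-simplices (6): ab, ac, ad, bc, bd, cd
  2-simplices (4): abc, abd, acd, bcd

so the chain groups are C_0 ≅ Z^4, C_1 ≅ Z^6, C_2 ≅ Z^4.

∂_1: C_1 → C_0 maps an edge to its endpoints' difference, ∂[p,q] = q − p. For instance
  ∂ad = d − a.
As a 4×6 matrix over Z this has rank 3, with invariant factors (1,1,1).

Boundary ∂_2: C_2 → C_1 sends each 2-simplex [p,q,r] to [q,r] − [p,r] + [p,q]. For instance
  ∂abc = bc − ac + ab,
  ∂abd = bd − ad + ab.
This gives a 6×4 integer matrix of rank 3; reducing to Smith normal form yields diagonal entries (1,1,1).

Reading off H_k = ker ∂_k / im ∂_{k+1}:

  H_0: rank C_0 − rank ∂_1 = 4 − 3 = 1, and the invariant factors of ∂_1 are all 1, so H_0 = Z.
  H_1: rank ker ∂_1 − rank ∂_2 = (6 − 3) − 3 = 0, and the invariant factors of ∂_2 are all 1, so H_1 = 0.
  H_2: rank ker ∂_2 − rank ∂_3 = (4 − 3) − 0 = 1, and there is no ∂_3, so H_2 = Z.

(K is a triangulation of the 2-sphere S^2.)

Hence the Betti numbers are b_0 = 1, b_1 = 0, b_2 = 1.

b_0 = 1, b_1 = 0, b_2 = 1.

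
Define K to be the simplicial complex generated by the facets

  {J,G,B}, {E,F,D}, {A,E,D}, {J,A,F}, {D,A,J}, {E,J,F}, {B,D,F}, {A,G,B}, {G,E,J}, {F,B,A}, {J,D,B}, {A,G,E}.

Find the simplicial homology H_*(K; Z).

Take the total order A < B < D < E < F < G < J on the vertex set. Then K (dimension 2) consists of the simplices:

  0-simplices (7): A, B, D, E, F, G, J
  1-simplices (18): AB, AD, AE, AF, AG, AJ, BD, BF, BG, BJ, DE, DF, DJ, EF, EG, EJ, FJ, GJ
  2-simplices (12): ABF, ABG, ADE, ADJ, AEG, AFJ, BDF, BDJ, BGJ, DEF, EFJ, EGJ

Hence C_0 ≅ Z^7, C_1 ≅ Z^18, C_2 ≅ Z^12.

The boundary map ∂_1: C_1 → C_0 is given by ∂[p,q] = [q] − [p]. For instance
  ∂AJ = J − A.
The 7×18 boundary matrix has rank 6 and Smith normal form diag(1,1,1,1,1,1).

The boundary map ∂_2: C_2 → C_1 sends each 2-simplex [p,q,r] to [q,r] − [p,r] + [p,q]. For instance
  ∂AFJ = FJ − AJ + AF,
  ∂BGJ = GJ − BJ + BG.
The resulting 18×12 matrix has rank 12, and its Smith normal form has invariant factors (1,1,1,1,1,1,1,1,1,1,1,2).

From H_k ≅ ker(∂_k) / im(∂_{k+1}) we obtain:

  H_0: rank C_0 − rank ∂_1 = 7 − 6 = 1, and the invariant factors of ∂_1 are all 1, so H_0 ≅ Z.
  H_1: rank ker ∂_1 − rank ∂_2 = (18 − 6) − 12 = 0, and ∂_2 has invariant factor 2 > 1, so H_1 ≅ Z/2Z.
  H_2: rank ker ∂_2 − rank ∂_3 = (12 − 12) − 0 = 0, and there is no ∂_3, so H_2 ≅ 0.

H_0 = Z,  H_1 = Z/2Z,  H_2 = 0.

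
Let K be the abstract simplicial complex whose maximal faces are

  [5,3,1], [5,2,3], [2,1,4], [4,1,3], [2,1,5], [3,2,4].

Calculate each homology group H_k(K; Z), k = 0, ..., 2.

Fix the vertex order 1 < 2 < 3 < 4 < 5 and write every simplex with vertices in increasing order. Then dim K = 2 and the simplices of K are:

  0-simplices (5): [1], [2], [3], [4], [5]
  1-simplices (9): [1,2], [1,3], [1,4], [1,5], [2,3], [2,4], [2,5], [3,4], [3,5]
  2-simplices (6): [1,2,4], [1,2,5], [1,3,4], [1,3,5], [2,3,4], [2,3,5]

Hence C_0 ≅ Z^5, C_1 ≅ Z^9, C_2 ≅ Z^6.

Boundary ∂_1: C_1 → C_0 is given by ∂[p,q] = [q] − [p]. For instance
  ∂[1,3] = [3] − [1].
The resulting 5×9 matrix has rank 4, and its Smith normal form has invariant factors (1,1,1,1).

Boundary ∂_2: C_2 → C_1 sends each 2-simplex [p,q,r] to [q,r] − [p,r] + [p,q]. For instance
  ∂[1,3,5] = [3,5] − [1,5] + [1,3],
  ∂[1,2,5] = [2,5] − [1,5] + [1,2].
The 9×6 boundary matrix has rank 5 and Smith normal form diag(1,1,1,1,1).

Reading off H_k = ker ∂_k / im ∂_{k+1}:

  H_0: rank C_0 − rank ∂_1 = 5 − 4 = 1, and the invariant factors of ∂_1 are all 1, so H_0 = Z.
  H_1: rank ker ∂_1 − rank ∂_2 = (9 − 4) − 5 = 0, and the invariant factors of ∂_2 are all 1, so H_1 = 0.
  H_2: rank ker ∂_2 − rank ∂_3 = (6 − 5) − 0 = 1, and there is no ∂_3, so H_2 = Z.

As a check, the Euler characteristic is 5 − 9 + 6 = 2, which agrees with 1 − 0 + 1 = 2.

H_0 ≅ Z,  H_1 = 0,  H_2 ≅ Z.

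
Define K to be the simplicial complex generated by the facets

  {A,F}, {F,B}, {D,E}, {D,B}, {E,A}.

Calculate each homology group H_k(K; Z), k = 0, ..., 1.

H_0 = Z,  H_1 = Z.

Fix the vertex order A < B < D < E < F and write every simplex with vertices in increasing order. Then dim K = 1 and the simplices of K are:

  0-simplices (5): A, B, D, E, F
  1-simplices (5): AE, AF, BD, BF, DE

giving chain groups C_0 ≅ Z^5, C_1 ≅ Z^5.

∂_1: C_1 → C_0 sends each edge [p,q] (with p < q) to q − p.
This gives a 5×5 integer matrix of rank 4; reducing to Smith normal form yields diagonal entries (1,1,1,1).

Reading off H_k = ker ∂_k / im ∂_{k+1}:

  H_0: rank C_0 − rank ∂_1 = 5 − 4 = 1, and the invariant factors of ∂_1 are all 1, so H_0 = Z.
  H_1: rank ker ∂_1 − rank ∂_2 = (5 − 4) − 0 = 1, and there is no ∂_2, so H_1 = Z.

As a check, the Euler characteristic is 5 − 5 = 0, which agrees with 1 − 1 = 0.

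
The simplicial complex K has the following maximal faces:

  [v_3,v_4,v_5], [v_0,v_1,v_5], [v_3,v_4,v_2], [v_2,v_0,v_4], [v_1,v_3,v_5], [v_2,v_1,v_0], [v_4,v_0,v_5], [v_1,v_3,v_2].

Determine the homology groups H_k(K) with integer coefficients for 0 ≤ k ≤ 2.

H_0 ≅ Z,  H_1 = 0,  H_2 ≅ Z.

Fix the vertex order v_0 < v_1 < v_2 < v_3 < v_4 < v_5 and write every simplex with vertices in increasing order. Then dim K = 2 and the simplices of K are:

  0-simplices (6): [v_0], [v_1], [v_2], [v_3], [v_4], [v_5]
  1-simplices (12): [v_0,v_1], [v_0,v_2], [v_0,v_4], [v_0,v_5], [v_1,v_2], [v_1,v_3], [v_1,v_5], [v_2,v_3], [v_2,v_4], [v_3,v_4], [v_3,v_5], [v_4,v_5]
  2-simplices (8): [v_0,v_1,v_2], [v_0,v_1,v_5], [v_0,v_2,v_4], [v_0,v_4,v_5], [v_1,v_2,v_3], [v_1,v_3,v_5], [v_2,v_3,v_4], [v_3,v_4,v_5]

so the chain groups are C_0 ≅ Z^6, C_1 ≅ Z^12, C_2 ≅ Z^8.

∂_1: C_1 → C_0 maps an edge to its endpoints' difference, ∂[p,q] = q − p. For instance
  ∂[v_0,v_5] = [v_5] − [v_0].
As a 6×12 matrix over Z this has rank 5, with invariant factors (1,1,1,1,1).

Boundary ∂_2: C_2 → C_1 maps a triangle to the signed sum of its edges. For instance
  ∂[v_1,v_2,v_3] = [v_2,v_3] − [v_1,v_3] + [v_1,v_2],
  ∂[v_2,v_3,v_4] = [v_3,v_4] − [v_2,v_4] + [v_2,v_3].
The 12×8 boundary matrix has rank 7 and Smith normal form diag(1,1,1,1,1,1,1).

Reading off H_k = ker ∂_k / im ∂_{k+1}:

  H_0: rank C_0 − rank ∂_1 = 6 − 5 = 1, and the invariant factors of ∂_1 are all 1, so H_0 ≅ Z.
  H_1: rank ker ∂_1 − rank ∂_2 = (12 − 5) − 7 = 0, and the invariant factors of ∂_2 are all 1, so H_1 ≅ 0.
  H_2: rank ker ∂_2 − rank ∂_3 = (8 − 7) − 0 = 1, and there is no ∂_3, so H_2 ≅ Z.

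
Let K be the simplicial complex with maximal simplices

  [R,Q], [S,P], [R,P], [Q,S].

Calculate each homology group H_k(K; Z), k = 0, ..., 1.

H_0 ≅ Z,  H_1 ≅ Z.

Order the vertices as P < Q < R < S. Listing each simplex with vertices in this order, K has dimension 1 with simplices:

  0-simplices (4): P, Q, R, S
  1-simplices (4): PR, PS, QR, QS

Hence C_0 ≅ Z^4, C_1 ≅ Z^4.

Boundary ∂_1: C_1 → C_0 is given by ∂[p,q] = [q] − [p]. For instance
  ∂PR = R − P.
The 4×4 boundary matrix has rank 3 and Smith normal form diag(1,1,1).

Now H_k = ker ∂_k / im ∂_{k+1}, so:

  H_0: rank C_0 − rank ∂_1 = 4 − 3 = 1, and the invariant factors of ∂_1 are all 1, so H_0 ≅ Z.
  H_1: rank ker ∂_1 − rank ∂_2 = (4 − 3) − 0 = 1, and there is no ∂_2, so H_1 ≅ Z.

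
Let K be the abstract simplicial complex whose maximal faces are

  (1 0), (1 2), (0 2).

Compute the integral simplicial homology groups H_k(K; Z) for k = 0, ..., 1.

Order the vertices as 0 < 1 < 2. Listing each simplex with vertices in this order, K has dimension 1 with simplices:

  0-simplices (3): [0], [1], [2]
  1-simplices (3): [0,1], [0,2], [1,2]

giving chain groups C_0 ≅ Z^3, C_1 ≅ Z^3.

The boundary map ∂_1: C_1 → C_0 maps an edge to its endpoints' difference, ∂[p,q] = q − p.
The 3×3 boundary matrix has rank 2 and Smith normal form diag(1,1).

From H_k ≅ ker(∂_k) / im(∂_{k+1}) we obtain:

  H_0: rank C_0 − rank ∂_1 = 3 − 2 = 1, and the invariant factors of ∂_1 are all 1, so H_0 = Z.
  H_1: rank ker ∂_1 − rank ∂_2 = (3 − 2) − 0 = 1, and there is no ∂_2, so H_1 = Z.

H_0 ≅ Z,  H_1 ≅ Z.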